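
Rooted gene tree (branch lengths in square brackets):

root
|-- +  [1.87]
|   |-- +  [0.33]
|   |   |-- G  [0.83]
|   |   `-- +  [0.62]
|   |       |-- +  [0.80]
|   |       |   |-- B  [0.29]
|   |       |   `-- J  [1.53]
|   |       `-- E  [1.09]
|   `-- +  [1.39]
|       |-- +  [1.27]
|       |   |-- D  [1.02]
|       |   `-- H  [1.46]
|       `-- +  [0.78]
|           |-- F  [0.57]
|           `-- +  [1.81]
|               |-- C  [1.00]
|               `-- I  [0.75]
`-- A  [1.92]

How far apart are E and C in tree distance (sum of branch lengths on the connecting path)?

The path runs E → … → MRCA → … → C; the MRCA is the node subtending ((G,((B,J),E)),((D,H),(F,(C,I)))).
Branch lengths along that path: 1.09 + 0.62 + 0.33 + 1.39 + 0.78 + 1.81 + 1.00 = 7.02.

7.02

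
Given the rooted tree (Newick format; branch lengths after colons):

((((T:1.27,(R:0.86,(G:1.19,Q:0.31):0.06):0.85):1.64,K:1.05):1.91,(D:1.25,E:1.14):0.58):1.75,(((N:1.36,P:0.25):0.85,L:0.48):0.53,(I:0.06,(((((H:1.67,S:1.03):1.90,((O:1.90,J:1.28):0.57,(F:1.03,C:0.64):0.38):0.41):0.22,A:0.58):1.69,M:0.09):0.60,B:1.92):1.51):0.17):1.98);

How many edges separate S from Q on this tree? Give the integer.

14

The MRCA of S and Q is the root of the tree.
From S up to that node: 8 branches. From Q up to the same node: 6 branches. Total: 8 + 6 = 14.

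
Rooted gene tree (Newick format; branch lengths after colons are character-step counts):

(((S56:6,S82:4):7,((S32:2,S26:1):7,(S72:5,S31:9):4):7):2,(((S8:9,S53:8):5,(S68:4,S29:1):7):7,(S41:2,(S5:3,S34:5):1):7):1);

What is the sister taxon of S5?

S34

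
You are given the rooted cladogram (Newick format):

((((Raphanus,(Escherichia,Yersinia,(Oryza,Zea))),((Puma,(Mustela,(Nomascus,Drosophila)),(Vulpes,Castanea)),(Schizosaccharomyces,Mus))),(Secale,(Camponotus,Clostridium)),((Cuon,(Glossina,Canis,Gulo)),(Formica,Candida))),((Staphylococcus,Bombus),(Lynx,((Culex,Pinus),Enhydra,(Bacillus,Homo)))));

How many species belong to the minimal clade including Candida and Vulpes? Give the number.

22

The MRCA of Candida and Vulpes is the node subtending (((Raphanus,(Escherichia,Yersinia,(Oryza,Zea))),((Puma,(Mustela,(Nomascus,Drosophila)),(Vulpes,Castanea)),(Schizosaccharomyces,Mus))),(Secale,(Camponotus,Clostridium)),((Cuon,(Glossina,Canis,Gulo)),(Formica,Candida))).
That clade contains 22 terminal taxa: Camponotus, Candida, Canis, Castanea, Clostridium, Cuon, Drosophila, Escherichia, Formica, Glossina, Gulo, Mus, Mustela, Nomascus, Oryza, Puma, Raphanus, Schizosaccharomyces, Secale, Vulpes, Yersinia, Zea.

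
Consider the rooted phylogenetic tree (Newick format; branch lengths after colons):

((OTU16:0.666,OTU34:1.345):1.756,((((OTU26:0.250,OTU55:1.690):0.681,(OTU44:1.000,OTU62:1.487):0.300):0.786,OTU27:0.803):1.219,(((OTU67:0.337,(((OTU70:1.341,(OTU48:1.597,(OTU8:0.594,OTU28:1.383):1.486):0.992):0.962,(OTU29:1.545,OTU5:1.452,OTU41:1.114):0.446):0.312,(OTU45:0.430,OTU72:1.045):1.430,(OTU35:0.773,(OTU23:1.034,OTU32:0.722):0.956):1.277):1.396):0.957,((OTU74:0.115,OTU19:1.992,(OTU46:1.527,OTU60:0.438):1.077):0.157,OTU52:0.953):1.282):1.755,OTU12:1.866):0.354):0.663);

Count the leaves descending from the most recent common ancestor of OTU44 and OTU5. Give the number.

The MRCA of OTU44 and OTU5 is the node subtending ((((OTU26,OTU55),(OTU44,OTU62)),OTU27),(((OTU67,(((OTU70,(OTU48,(OTU8,OTU28))),(OTU29,OTU5,OTU41)),(OTU45,OTU72),(OTU35,(OTU23,OTU32)))),((OTU74,OTU19,(OTU46,OTU60)),OTU52)),OTU12)).
That clade contains 24 terminal taxa: OTU12, OTU19, OTU23, OTU26, OTU27, OTU28, OTU29, OTU32, OTU35, OTU41, OTU44, OTU45, OTU46, OTU48, OTU5, OTU52, OTU55, OTU60, OTU62, OTU67, OTU70, OTU72, OTU74, OTU8.

24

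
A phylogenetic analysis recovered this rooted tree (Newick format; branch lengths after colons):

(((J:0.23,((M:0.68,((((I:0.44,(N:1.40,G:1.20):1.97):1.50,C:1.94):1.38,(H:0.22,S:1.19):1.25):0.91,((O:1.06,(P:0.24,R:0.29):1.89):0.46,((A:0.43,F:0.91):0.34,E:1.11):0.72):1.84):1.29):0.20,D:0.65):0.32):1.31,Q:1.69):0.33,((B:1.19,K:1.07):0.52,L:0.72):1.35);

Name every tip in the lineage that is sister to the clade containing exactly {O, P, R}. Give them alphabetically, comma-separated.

A, E, F

The clade containing exactly {O, P, R} attaches to the tree at the node subtending ((O,(P,R)),((A,F),E)).
The other lineage descending from that same node — the sister group — is ((A,F),E); its 3 tips in alphabetical order are the answer.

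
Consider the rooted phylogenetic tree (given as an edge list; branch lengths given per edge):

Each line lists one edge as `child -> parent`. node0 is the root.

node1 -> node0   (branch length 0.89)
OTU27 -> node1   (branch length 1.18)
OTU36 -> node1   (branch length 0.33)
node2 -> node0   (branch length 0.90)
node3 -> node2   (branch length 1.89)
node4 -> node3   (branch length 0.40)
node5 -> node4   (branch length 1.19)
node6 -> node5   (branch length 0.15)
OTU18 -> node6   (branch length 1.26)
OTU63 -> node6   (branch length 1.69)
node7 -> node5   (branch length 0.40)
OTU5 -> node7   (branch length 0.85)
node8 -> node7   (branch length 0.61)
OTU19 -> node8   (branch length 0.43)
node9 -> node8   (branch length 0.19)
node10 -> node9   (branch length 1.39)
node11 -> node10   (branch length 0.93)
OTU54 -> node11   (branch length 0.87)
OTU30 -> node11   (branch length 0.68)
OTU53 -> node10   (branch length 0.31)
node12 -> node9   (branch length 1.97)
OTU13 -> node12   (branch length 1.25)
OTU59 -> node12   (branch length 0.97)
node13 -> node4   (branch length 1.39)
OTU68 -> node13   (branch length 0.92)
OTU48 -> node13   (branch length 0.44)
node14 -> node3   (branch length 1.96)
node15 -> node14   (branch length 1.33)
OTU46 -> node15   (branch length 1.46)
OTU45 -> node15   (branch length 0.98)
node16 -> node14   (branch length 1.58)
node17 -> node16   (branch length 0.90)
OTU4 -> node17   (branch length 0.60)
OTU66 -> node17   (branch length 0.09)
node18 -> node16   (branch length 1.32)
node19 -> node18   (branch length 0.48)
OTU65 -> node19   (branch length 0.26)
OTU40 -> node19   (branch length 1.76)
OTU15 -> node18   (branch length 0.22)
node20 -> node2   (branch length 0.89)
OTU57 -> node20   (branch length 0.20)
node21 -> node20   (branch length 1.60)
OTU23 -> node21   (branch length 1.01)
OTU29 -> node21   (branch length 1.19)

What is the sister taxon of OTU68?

OTU68 attaches to the tree at the node subtending (OTU68,OTU48).
The other lineage descending from that same node — the sister group — is the single tip OTU48.

OTU48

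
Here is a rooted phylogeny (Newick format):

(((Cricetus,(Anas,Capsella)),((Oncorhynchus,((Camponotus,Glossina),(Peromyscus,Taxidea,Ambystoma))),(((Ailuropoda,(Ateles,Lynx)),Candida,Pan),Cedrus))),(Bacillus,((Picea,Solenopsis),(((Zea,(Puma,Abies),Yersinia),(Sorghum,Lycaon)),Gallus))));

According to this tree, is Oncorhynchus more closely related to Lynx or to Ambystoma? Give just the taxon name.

The MRCA of Oncorhynchus and Ambystoma subtends (Oncorhynchus,((Camponotus,Glossina),(Peromyscus,Taxidea,Ambystoma))) (6 taxa).
The MRCA of Oncorhynchus and Lynx subtends ((Oncorhynchus,((Camponotus,Glossina),(Peromyscus,Taxidea,Ambystoma))),(((Ailuropoda,(Ateles,Lynx)),Candida,Pan),Cedrus)) (12 taxa).
The first is nested inside the second, so Oncorhynchus shares a more recent common ancestor with Ambystoma.

Ambystoma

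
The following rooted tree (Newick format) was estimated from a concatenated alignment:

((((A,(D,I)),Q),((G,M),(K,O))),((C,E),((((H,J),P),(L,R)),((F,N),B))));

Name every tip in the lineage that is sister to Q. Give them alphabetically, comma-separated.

Q attaches to the tree at the node subtending ((A,(D,I)),Q).
The other lineage descending from that same node — the sister group — is (A,(D,I)); its 3 tips in alphabetical order are the answer.

A, D, I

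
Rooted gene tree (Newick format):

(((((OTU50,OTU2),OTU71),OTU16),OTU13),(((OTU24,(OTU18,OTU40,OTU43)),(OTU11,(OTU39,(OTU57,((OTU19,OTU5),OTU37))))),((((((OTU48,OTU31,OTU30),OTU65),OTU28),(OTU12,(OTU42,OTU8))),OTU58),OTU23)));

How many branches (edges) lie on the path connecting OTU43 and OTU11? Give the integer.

5

The MRCA of OTU43 and OTU11 is the node subtending ((OTU24,(OTU18,OTU40,OTU43)),(OTU11,(OTU39,(OTU57,((OTU19,OTU5),OTU37))))).
From OTU43 up to that node: 3 branches. From OTU11 up to the same node: 2 branches. Total: 3 + 2 = 5.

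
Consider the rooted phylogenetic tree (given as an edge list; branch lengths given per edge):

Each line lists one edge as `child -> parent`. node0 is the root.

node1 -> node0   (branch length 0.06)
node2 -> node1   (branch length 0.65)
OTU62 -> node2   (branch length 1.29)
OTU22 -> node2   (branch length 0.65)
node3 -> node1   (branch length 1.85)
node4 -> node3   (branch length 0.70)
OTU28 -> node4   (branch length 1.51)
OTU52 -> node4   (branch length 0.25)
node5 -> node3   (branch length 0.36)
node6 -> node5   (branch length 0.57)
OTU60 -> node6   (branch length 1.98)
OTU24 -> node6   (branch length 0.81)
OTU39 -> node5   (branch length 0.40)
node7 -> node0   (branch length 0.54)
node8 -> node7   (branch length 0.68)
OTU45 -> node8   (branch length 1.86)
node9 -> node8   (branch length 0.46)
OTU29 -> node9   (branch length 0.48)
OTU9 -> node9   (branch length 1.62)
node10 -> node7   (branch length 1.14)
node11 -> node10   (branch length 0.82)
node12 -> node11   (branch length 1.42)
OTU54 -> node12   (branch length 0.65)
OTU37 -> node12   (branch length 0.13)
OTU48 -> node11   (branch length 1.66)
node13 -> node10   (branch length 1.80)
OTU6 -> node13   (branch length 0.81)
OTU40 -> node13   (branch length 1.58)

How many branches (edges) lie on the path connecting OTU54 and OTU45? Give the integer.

6

The MRCA of OTU54 and OTU45 is the node subtending ((OTU45,(OTU29,OTU9)),(((OTU54,OTU37),OTU48),(OTU6,OTU40))).
From OTU54 up to that node: 4 branches. From OTU45 up to the same node: 2 branches. Total: 4 + 2 = 6.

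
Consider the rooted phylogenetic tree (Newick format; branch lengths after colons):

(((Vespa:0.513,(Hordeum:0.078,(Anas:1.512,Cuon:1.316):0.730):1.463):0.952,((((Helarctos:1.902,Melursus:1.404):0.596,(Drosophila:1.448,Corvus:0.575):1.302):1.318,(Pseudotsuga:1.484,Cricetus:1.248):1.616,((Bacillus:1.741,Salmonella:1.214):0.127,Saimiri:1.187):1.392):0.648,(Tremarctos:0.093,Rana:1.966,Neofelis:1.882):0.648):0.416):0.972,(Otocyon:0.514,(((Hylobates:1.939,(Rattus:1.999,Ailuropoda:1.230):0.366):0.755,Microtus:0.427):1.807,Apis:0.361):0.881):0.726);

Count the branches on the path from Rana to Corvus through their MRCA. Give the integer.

6

The MRCA of Rana and Corvus is the node subtending ((((Helarctos,Melursus),(Drosophila,Corvus)),(Pseudotsuga,Cricetus),((Bacillus,Salmonella),Saimiri)),(Tremarctos,Rana,Neofelis)).
From Rana up to that node: 2 branches. From Corvus up to the same node: 4 branches. Total: 2 + 4 = 6.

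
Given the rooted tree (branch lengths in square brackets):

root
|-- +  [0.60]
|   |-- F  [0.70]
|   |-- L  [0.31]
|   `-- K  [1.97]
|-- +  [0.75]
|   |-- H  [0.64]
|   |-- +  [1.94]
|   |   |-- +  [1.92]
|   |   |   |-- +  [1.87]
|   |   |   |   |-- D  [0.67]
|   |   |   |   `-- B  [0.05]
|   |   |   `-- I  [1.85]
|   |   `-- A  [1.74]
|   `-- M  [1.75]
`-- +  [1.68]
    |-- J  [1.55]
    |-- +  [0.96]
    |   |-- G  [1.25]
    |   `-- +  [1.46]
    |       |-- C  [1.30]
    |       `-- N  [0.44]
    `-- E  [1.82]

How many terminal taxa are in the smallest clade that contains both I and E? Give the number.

The MRCA of I and E is the root, so the clade is the entire tree.
That clade contains 14 terminal taxa: A, B, C, D, E, F, G, H, I, J, K, L, M, N.

14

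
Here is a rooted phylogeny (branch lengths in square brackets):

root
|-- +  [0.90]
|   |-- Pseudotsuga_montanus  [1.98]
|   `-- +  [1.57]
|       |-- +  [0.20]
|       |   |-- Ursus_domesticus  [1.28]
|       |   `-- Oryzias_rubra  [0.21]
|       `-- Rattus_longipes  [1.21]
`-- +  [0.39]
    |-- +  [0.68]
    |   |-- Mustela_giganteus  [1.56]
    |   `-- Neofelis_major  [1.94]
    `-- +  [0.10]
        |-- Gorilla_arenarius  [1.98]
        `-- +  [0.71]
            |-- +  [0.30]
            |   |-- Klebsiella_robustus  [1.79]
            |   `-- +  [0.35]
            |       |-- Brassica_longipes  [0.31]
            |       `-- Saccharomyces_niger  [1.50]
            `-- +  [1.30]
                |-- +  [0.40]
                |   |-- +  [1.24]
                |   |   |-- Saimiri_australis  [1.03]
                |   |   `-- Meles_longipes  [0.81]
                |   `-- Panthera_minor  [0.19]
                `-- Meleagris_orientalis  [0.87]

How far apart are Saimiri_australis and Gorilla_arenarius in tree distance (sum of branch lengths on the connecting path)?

The path runs Saimiri_australis → … → MRCA → … → Gorilla_arenarius; the MRCA is the node subtending (Gorilla_arenarius,((Klebsiella_robustus,(Brassica_longipes,Saccharomyces_niger)),(((Saimiri_australis,Meles_longipes),Panthera_minor),Meleagris_orientalis))).
Branch lengths along that path: 1.03 + 1.24 + 0.40 + 1.30 + 0.71 + 1.98 = 6.66.

6.66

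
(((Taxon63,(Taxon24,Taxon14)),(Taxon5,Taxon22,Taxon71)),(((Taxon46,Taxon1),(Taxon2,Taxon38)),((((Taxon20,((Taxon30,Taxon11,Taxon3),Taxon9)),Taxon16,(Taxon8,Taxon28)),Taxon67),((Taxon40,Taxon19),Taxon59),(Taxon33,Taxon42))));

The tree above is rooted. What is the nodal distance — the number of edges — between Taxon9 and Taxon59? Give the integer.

The MRCA of Taxon9 and Taxon59 is the node subtending ((((Taxon20,((Taxon30,Taxon11,Taxon3),Taxon9)),Taxon16,(Taxon8,Taxon28)),Taxon67),((Taxon40,Taxon19),Taxon59),(Taxon33,Taxon42)).
From Taxon9 up to that node: 5 branches. From Taxon59 up to the same node: 2 branches. Total: 5 + 2 = 7.

7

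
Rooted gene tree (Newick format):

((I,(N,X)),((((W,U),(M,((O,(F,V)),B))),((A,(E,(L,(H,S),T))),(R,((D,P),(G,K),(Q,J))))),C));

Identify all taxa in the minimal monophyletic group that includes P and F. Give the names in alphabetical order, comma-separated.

Tracing P: it sits inside (D,P).
Tracing F: it sits inside (F,V).
The smallest clade enclosing both is (((W,U),(M,((O,(F,V)),B))),((A,(E,(L,(H,S),T))),(R,((D,P),(G,K),(Q,J))))); the answer is its 20 terminal taxa in alphabetical order.

A, B, D, E, F, G, H, J, K, L, M, O, P, Q, R, S, T, U, V, W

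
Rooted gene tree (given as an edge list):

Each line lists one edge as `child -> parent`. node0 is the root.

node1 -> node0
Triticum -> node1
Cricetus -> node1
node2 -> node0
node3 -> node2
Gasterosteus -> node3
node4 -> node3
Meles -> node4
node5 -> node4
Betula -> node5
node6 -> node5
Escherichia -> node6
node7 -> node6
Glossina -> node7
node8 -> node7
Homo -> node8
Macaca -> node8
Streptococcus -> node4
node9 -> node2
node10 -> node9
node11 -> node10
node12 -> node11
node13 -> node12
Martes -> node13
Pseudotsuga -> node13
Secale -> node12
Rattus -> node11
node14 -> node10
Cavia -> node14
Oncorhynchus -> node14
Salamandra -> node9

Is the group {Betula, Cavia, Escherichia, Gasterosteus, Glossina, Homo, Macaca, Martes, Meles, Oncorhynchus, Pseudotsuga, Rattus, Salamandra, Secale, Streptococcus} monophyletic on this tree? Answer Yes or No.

Yes

The most recent common ancestor of these taxa subtends ((Gasterosteus,(Meles,(Betula,(Escherichia,(Glossina,(Homo,Macaca)))),Streptococcus)),(((((Martes,Pseudotsuga),Secale),Rattus),(Cavia,Oncorhynchus)),Salamandra)).
That clade has exactly 15 tips — every listed taxon and nothing else — so the group is monophyletic.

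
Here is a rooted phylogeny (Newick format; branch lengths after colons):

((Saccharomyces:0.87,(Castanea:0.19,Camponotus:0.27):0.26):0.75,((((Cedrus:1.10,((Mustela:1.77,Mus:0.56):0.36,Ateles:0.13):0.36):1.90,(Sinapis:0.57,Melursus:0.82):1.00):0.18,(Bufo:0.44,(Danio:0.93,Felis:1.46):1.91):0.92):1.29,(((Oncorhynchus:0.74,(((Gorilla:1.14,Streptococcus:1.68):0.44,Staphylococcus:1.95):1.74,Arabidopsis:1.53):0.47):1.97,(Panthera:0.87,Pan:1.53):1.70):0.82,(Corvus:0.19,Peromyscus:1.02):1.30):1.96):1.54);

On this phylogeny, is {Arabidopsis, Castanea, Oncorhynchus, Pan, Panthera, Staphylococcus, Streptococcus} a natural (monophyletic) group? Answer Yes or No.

The MRCA of the listed taxa is the root, so the smallest clade containing them is the whole tree.
That clade also contains Ateles, Bufo, Camponotus, Cedrus, Corvus, Danio, Felis, Gorilla, Melursus, Mus, Mustela, Peromyscus, Saccharomyces, Sinapis, which are not in the proposed group, so the group is not monophyletic.

No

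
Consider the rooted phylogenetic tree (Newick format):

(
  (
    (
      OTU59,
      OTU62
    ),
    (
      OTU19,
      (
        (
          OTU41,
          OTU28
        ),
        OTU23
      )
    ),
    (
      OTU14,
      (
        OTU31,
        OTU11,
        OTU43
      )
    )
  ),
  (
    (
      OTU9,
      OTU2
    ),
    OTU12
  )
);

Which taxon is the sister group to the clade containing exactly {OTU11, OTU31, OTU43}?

OTU14

The clade containing exactly {OTU11, OTU31, OTU43} attaches to the tree at the node subtending (OTU14,(OTU31,OTU11,OTU43)).
The other lineage descending from that same node — the sister group — is the single tip OTU14.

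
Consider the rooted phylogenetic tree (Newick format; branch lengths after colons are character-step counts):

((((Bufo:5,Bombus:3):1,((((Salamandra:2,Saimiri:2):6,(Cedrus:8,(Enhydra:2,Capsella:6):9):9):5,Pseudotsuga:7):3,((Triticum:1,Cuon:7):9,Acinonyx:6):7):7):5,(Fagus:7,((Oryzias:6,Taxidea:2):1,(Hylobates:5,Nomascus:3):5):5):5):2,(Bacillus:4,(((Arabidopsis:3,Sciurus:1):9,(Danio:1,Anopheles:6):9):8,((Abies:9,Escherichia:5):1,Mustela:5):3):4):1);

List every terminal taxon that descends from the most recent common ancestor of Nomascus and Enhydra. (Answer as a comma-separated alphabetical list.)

Tracing Nomascus: it sits inside (Hylobates,Nomascus).
Tracing Enhydra: it sits inside (Enhydra,Capsella).
The smallest clade enclosing both is (((Bufo,Bombus),((((Salamandra,Saimiri),(Cedrus,(Enhydra,Capsella))),Pseudotsuga),((Triticum,Cuon),Acinonyx))),(Fagus,((Oryzias,Taxidea),(Hylobates,Nomascus)))); the answer is its 16 terminal taxa in alphabetical order.

Acinonyx, Bombus, Bufo, Capsella, Cedrus, Cuon, Enhydra, Fagus, Hylobates, Nomascus, Oryzias, Pseudotsuga, Saimiri, Salamandra, Taxidea, Triticum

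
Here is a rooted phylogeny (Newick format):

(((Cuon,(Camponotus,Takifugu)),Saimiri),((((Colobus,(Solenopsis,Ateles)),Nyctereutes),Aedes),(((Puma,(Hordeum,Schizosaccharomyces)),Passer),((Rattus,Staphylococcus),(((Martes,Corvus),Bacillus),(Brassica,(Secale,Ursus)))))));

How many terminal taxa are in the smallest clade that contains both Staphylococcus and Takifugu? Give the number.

21

The MRCA of Staphylococcus and Takifugu is the root, so the clade is the entire tree.
That clade contains 21 terminal taxa: Aedes, Ateles, Bacillus, Brassica, Camponotus, Colobus, Corvus, Cuon, Hordeum, Martes, Nyctereutes, Passer, Puma, Rattus, Saimiri, Schizosaccharomyces, Secale, Solenopsis, Staphylococcus, Takifugu, Ursus.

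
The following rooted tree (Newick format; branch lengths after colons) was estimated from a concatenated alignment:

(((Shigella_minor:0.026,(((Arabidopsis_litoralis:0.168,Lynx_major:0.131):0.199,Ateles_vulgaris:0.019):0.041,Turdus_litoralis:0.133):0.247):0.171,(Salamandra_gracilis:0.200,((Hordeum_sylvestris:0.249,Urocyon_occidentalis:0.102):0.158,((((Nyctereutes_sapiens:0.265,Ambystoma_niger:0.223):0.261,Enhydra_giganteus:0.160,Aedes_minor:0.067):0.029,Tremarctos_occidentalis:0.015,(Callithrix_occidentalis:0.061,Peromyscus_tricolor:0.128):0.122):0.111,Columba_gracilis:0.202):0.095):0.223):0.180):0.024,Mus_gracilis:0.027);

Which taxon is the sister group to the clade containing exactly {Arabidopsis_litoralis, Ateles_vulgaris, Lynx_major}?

Turdus_litoralis

The clade containing exactly {Arabidopsis_litoralis, Ateles_vulgaris, Lynx_major} attaches to the tree at the node subtending (((Arabidopsis_litoralis,Lynx_major),Ateles_vulgaris),Turdus_litoralis).
The other lineage descending from that same node — the sister group — is the single tip Turdus_litoralis.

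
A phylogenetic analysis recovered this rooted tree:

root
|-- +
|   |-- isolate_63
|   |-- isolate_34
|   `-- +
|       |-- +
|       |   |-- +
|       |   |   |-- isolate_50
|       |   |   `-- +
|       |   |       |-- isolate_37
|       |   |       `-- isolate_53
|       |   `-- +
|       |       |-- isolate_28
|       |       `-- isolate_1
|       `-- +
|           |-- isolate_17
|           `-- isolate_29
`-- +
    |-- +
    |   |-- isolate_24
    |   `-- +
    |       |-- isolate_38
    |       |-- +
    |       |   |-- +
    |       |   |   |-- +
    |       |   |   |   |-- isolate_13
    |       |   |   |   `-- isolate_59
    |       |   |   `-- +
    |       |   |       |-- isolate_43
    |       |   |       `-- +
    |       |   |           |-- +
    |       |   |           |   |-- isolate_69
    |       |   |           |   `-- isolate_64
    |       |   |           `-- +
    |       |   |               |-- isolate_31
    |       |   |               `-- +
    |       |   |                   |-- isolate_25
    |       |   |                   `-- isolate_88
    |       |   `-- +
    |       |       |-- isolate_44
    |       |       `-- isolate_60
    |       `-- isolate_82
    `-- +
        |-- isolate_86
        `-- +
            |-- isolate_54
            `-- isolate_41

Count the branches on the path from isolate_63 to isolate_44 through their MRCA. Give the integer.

8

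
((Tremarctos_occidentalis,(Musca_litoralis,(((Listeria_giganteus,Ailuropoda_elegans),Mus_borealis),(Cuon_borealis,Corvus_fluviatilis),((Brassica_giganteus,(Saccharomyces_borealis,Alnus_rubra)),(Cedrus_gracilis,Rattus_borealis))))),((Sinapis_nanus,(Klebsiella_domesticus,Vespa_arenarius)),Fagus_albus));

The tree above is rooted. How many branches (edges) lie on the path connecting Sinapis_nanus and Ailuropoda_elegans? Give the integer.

9

The MRCA of Sinapis_nanus and Ailuropoda_elegans is the root of the tree.
From Sinapis_nanus up to that node: 3 branches. From Ailuropoda_elegans up to the same node: 6 branches. Total: 3 + 6 = 9.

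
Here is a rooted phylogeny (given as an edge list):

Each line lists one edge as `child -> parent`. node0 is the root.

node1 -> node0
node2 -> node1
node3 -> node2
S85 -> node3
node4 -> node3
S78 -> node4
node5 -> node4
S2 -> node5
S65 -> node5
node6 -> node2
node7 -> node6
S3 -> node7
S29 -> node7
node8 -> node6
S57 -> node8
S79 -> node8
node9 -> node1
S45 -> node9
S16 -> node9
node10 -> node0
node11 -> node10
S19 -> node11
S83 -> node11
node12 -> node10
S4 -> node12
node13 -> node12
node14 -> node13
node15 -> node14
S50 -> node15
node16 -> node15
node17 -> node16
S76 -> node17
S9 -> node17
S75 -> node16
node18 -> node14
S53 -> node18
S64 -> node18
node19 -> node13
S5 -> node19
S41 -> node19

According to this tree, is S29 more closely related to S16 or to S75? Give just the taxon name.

The MRCA of S29 and S16 subtends (((S85,(S78,(S2,S65))),((S3,S29),(S57,S79))),(S45,S16)) (10 taxa).
The MRCA of S29 and S75 is the root, subtending the entire tree (21 taxa).
The first is nested inside the second, so S29 shares a more recent common ancestor with S16.

S16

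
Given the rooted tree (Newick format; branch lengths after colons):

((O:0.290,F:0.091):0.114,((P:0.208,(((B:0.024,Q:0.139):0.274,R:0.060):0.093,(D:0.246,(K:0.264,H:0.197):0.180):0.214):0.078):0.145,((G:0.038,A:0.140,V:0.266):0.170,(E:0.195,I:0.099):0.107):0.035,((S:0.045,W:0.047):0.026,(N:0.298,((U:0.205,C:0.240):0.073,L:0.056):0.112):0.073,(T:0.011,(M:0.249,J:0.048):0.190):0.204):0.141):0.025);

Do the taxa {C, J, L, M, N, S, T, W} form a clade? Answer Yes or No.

No

The MRCA of the listed taxa subtends ((S,W),(N,((U,C),L)),(T,(M,J))).
That clade also contains U, which is not in the proposed group, so the group is not monophyletic.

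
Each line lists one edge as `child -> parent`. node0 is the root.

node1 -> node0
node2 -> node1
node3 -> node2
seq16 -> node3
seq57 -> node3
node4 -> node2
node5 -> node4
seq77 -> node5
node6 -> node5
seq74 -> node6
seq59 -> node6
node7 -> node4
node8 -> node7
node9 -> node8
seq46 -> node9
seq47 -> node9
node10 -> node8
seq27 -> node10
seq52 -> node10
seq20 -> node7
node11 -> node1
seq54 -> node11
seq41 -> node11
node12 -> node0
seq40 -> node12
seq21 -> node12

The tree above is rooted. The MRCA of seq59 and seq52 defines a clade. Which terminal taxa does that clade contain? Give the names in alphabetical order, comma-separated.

Tracing seq59: it sits inside (seq74,seq59).
Tracing seq52: it sits inside (seq27,seq52).
The smallest clade enclosing both is ((seq77,(seq74,seq59)),(((seq46,seq47),(seq27,seq52)),seq20)); the answer is its 8 terminal taxa in alphabetical order.

seq20, seq27, seq46, seq47, seq52, seq59, seq74, seq77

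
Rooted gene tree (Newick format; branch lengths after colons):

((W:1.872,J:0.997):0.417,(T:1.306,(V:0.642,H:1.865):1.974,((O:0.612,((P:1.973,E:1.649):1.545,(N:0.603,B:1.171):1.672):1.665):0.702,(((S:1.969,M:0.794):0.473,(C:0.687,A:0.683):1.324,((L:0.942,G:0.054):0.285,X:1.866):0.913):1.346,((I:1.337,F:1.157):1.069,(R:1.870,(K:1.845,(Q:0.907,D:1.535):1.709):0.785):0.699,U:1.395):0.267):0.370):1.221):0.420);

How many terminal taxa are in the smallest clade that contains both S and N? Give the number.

19

The MRCA of S and N is the node subtending ((O,((P,E),(N,B))),(((S,M),(C,A),((L,G),X)),((I,F),(R,(K,(Q,D))),U))).
That clade contains 19 terminal taxa: A, B, C, D, E, F, G, I, K, L, M, N, O, P, Q, R, S, U, X.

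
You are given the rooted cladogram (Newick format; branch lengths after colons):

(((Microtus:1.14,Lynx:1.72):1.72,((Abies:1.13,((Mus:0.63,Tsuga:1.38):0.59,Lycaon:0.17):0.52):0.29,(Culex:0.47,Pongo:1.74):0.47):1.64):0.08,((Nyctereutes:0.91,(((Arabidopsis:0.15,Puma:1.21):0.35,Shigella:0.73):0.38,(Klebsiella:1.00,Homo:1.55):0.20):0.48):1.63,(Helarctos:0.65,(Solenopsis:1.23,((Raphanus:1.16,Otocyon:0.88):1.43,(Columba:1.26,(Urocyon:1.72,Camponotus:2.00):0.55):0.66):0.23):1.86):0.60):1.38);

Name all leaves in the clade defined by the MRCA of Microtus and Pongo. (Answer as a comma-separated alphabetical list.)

Abies, Culex, Lycaon, Lynx, Microtus, Mus, Pongo, Tsuga

Tracing Microtus: it sits inside (Microtus,Lynx).
Tracing Pongo: it sits inside (Culex,Pongo).
The smallest clade enclosing both is ((Microtus,Lynx),((Abies,((Mus,Tsuga),Lycaon)),(Culex,Pongo))); the answer is its 8 terminal taxa in alphabetical order.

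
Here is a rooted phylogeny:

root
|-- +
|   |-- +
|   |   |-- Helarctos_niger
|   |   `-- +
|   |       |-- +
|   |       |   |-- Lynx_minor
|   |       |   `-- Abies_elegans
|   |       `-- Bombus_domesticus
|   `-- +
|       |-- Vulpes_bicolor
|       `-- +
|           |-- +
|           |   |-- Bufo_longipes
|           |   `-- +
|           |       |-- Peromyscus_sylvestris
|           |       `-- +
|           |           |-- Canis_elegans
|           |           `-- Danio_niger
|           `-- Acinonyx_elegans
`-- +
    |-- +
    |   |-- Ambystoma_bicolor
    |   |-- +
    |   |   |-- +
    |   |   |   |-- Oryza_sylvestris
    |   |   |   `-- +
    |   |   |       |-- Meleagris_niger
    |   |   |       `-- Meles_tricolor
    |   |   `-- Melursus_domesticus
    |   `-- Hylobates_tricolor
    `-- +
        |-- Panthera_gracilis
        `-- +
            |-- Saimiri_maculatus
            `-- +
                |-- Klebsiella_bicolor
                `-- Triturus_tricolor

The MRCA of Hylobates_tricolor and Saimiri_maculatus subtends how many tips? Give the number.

10

The MRCA of Hylobates_tricolor and Saimiri_maculatus is the node subtending ((Ambystoma_bicolor,((Oryza_sylvestris,(Meleagris_niger,Meles_tricolor)),Melursus_domesticus),Hylobates_tricolor),(Panthera_gracilis,(Saimiri_maculatus,(Klebsiella_bicolor,Triturus_tricolor)))).
That clade contains 10 terminal taxa: Ambystoma_bicolor, Hylobates_tricolor, Klebsiella_bicolor, Meleagris_niger, Meles_tricolor, Melursus_domesticus, Oryza_sylvestris, Panthera_gracilis, Saimiri_maculatus, Triturus_tricolor.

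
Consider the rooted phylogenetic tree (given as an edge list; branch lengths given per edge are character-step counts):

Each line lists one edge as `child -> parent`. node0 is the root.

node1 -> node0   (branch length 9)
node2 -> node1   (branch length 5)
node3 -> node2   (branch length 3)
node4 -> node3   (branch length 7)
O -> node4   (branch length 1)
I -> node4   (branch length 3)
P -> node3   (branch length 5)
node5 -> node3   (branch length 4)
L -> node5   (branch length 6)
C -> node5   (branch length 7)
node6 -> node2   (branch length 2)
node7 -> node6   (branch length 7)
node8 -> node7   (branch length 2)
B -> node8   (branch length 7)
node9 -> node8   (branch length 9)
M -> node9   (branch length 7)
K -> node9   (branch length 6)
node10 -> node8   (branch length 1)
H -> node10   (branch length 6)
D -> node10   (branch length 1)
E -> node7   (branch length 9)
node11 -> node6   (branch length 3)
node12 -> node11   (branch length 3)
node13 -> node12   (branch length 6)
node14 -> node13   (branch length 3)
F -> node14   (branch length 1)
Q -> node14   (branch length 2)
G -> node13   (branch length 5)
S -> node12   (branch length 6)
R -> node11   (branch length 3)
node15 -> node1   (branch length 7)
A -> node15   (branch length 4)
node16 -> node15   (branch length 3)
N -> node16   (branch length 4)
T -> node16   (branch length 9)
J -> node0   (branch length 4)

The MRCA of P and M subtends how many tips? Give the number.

16

The MRCA of P and M is the node subtending (((O,I),P,(L,C)),(((B,(M,K),(H,D)),E),((((F,Q),G),S),R))).
That clade contains 16 terminal taxa: B, C, D, E, F, G, H, I, K, L, M, O, P, Q, R, S.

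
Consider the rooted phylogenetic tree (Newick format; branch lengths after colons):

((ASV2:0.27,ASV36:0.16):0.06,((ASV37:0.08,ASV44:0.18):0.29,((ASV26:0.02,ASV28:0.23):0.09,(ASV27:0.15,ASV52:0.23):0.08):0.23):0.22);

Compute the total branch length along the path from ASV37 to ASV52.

The path runs ASV37 → … → MRCA → … → ASV52; the MRCA is the node subtending ((ASV37,ASV44),((ASV26,ASV28),(ASV27,ASV52))).
Branch lengths along that path: 0.08 + 0.29 + 0.23 + 0.08 + 0.23 = 0.91.

0.91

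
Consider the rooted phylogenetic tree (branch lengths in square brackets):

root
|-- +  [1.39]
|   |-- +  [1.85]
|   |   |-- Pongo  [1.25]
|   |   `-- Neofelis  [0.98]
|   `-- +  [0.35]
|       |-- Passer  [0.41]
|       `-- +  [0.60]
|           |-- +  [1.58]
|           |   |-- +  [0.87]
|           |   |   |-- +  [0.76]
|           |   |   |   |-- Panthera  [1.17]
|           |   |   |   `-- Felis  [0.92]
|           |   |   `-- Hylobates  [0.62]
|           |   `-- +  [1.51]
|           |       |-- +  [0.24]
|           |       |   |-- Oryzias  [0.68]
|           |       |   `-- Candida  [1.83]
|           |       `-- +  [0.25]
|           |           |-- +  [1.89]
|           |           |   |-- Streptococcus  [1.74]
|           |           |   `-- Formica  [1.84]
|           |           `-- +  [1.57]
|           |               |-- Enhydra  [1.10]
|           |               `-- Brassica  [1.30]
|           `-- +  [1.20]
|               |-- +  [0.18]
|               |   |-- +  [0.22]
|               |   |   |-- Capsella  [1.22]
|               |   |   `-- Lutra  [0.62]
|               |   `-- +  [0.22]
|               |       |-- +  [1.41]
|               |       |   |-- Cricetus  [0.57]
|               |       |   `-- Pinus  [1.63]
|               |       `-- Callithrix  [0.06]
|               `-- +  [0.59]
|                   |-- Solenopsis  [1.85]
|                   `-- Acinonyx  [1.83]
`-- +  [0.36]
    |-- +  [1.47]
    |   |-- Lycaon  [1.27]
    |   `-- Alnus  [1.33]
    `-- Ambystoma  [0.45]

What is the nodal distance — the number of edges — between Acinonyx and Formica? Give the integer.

The MRCA of Acinonyx and Formica is the node subtending ((((Panthera,Felis),Hylobates),((Oryzias,Candida),((Streptococcus,Formica),(Enhydra,Brassica)))),(((Capsella,Lutra),((Cricetus,Pinus),Callithrix)),(Solenopsis,Acinonyx))).
From Acinonyx up to that node: 3 branches. From Formica up to the same node: 5 branches. Total: 3 + 5 = 8.

8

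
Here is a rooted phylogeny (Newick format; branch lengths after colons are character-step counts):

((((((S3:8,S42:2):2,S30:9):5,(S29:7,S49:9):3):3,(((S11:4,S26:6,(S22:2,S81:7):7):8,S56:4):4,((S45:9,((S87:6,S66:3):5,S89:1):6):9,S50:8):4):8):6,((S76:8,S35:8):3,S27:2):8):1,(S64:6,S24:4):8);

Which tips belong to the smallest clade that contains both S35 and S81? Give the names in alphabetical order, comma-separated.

S11, S22, S26, S27, S29, S3, S30, S35, S42, S45, S49, S50, S56, S66, S76, S81, S87, S89

Tracing S35: it sits inside (S76,S35).
Tracing S81: it sits inside (S22,S81).
The smallest clade enclosing both is (((((S3,S42),S30),(S29,S49)),(((S11,S26,(S22,S81)),S56),((S45,((S87,S66),S89)),S50))),((S76,S35),S27)); the answer is its 18 terminal taxa in alphabetical order.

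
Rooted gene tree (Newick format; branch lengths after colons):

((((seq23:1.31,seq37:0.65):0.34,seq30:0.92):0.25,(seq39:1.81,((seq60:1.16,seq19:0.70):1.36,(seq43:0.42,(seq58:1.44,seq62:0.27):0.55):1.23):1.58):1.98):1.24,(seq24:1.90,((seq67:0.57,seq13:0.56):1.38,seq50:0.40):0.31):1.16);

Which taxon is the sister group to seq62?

seq58

seq62 attaches to the tree at the node subtending (seq58,seq62).
The other lineage descending from that same node — the sister group — is the single tip seq58.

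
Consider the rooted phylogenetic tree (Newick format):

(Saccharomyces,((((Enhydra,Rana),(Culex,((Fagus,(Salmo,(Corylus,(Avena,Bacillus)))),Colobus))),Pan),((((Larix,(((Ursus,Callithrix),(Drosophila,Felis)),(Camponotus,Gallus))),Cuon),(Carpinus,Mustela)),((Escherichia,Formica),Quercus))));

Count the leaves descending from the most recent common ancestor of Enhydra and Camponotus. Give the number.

23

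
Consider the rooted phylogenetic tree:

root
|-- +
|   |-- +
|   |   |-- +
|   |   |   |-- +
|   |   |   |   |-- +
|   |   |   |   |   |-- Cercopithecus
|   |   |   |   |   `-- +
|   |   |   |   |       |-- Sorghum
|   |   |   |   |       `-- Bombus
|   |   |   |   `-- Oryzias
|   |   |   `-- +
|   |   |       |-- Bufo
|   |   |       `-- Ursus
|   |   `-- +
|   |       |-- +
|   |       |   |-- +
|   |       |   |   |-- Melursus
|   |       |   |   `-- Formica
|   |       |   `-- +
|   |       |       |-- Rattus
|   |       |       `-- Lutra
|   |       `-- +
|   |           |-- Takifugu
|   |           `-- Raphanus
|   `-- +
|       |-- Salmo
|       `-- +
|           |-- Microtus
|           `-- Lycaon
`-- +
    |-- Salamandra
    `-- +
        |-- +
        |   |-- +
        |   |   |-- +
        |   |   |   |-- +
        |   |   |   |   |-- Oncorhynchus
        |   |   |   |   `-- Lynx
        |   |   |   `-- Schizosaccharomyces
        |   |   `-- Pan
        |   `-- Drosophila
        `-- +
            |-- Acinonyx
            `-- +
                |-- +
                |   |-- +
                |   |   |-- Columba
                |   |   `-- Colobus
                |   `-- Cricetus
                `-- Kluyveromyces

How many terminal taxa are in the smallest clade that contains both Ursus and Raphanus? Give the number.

12

The MRCA of Ursus and Raphanus is the node subtending ((((Cercopithecus,(Sorghum,Bombus)),Oryzias),(Bufo,Ursus)),(((Melursus,Formica),(Rattus,Lutra)),(Takifugu,Raphanus))).
That clade contains 12 terminal taxa: Bombus, Bufo, Cercopithecus, Formica, Lutra, Melursus, Oryzias, Raphanus, Rattus, Sorghum, Takifugu, Ursus.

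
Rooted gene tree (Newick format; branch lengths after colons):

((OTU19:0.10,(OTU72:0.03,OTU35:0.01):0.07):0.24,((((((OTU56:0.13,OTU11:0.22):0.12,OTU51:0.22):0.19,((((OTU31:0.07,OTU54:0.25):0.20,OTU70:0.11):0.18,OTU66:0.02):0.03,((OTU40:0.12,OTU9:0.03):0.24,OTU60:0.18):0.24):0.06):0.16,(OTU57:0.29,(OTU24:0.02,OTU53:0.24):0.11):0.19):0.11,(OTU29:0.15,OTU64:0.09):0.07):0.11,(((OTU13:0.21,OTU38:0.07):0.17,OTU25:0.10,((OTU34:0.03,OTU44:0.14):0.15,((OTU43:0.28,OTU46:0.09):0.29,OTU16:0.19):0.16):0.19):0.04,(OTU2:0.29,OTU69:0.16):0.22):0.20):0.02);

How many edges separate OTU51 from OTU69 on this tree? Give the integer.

The MRCA of OTU51 and OTU69 is the node subtending ((((((OTU56,OTU11),OTU51),((((OTU31,OTU54),OTU70),OTU66),((OTU40,OTU9),OTU60))),(OTU57,(OTU24,OTU53))),(OTU29,OTU64)),(((OTU13,OTU38),OTU25,((OTU34,OTU44),((OTU43,OTU46),OTU16))),(OTU2,OTU69))).
From OTU51 up to that node: 5 branches. From OTU69 up to the same node: 3 branches. Total: 5 + 3 = 8.

8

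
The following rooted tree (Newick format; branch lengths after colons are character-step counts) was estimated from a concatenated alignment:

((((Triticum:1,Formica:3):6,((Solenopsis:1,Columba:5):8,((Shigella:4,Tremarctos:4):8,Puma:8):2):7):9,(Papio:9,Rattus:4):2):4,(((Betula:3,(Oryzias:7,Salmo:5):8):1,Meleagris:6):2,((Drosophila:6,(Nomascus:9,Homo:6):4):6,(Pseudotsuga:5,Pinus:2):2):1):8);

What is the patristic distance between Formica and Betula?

The path runs Formica → … → MRCA → … → Betula; the MRCA is the root of the tree.
Branch lengths along that path: 3 + 6 + 9 + 4 + 8 + 2 + 1 + 3 = 36.

36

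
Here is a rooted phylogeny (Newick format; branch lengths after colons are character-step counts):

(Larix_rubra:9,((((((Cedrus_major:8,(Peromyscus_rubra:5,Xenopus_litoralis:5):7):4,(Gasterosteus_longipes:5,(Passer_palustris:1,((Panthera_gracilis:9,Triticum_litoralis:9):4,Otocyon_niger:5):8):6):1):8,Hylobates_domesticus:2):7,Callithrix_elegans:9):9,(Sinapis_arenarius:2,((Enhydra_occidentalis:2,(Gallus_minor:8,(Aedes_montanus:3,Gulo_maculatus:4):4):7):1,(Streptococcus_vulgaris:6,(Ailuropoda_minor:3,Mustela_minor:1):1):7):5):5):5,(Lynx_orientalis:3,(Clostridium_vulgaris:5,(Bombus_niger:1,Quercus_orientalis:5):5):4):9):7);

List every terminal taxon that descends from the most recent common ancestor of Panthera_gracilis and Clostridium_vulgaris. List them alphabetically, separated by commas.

Tracing Panthera_gracilis: it sits inside (Panthera_gracilis,Triticum_litoralis).
Tracing Clostridium_vulgaris: it sits inside (Clostridium_vulgaris,(Bombus_niger,Quercus_orientalis)).
The smallest clade enclosing both is ((((((Cedrus_major,(Peromyscus_rubra,Xenopus_litoralis)),(Gasterosteus_longipes,(Passer_palustris,((Panthera_gracilis,Triticum_litoralis),Otocyon_niger)))),Hylobates_domesticus),Callithrix_elegans),(Sinapis_arenarius,((Enhydra_occidentalis,(Gallus_minor,(Aedes_montanus,Gulo_maculatus))),(Streptococcus_vulgaris,(Ailuropoda_minor,Mustela_minor))))),(Lynx_orientalis,(Clostridium_vulgaris,(Bombus_niger,Quercus_orientalis)))); the answer is its 22 terminal taxa in alphabetical order.

Aedes_montanus, Ailuropoda_minor, Bombus_niger, Callithrix_elegans, Cedrus_major, Clostridium_vulgaris, Enhydra_occidentalis, Gallus_minor, Gasterosteus_longipes, Gulo_maculatus, Hylobates_domesticus, Lynx_orientalis, Mustela_minor, Otocyon_niger, Panthera_gracilis, Passer_palustris, Peromyscus_rubra, Quercus_orientalis, Sinapis_arenarius, Streptococcus_vulgaris, Triticum_litoralis, Xenopus_litoralis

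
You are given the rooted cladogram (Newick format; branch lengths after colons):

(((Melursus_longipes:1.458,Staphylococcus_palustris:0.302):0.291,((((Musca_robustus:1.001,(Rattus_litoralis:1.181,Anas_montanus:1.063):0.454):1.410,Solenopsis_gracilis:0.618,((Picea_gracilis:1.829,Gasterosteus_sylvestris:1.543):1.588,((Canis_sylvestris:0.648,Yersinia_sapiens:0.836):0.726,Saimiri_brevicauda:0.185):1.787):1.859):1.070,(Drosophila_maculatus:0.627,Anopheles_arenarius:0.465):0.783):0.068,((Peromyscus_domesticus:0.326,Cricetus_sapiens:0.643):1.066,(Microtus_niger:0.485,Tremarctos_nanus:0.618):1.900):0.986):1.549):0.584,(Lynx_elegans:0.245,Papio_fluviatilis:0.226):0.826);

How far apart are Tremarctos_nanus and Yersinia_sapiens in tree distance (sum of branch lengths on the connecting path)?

9.850

The path runs Tremarctos_nanus → … → MRCA → … → Yersinia_sapiens; the MRCA is the node subtending ((((Musca_robustus,(Rattus_litoralis,Anas_montanus)),Solenopsis_gracilis,((Picea_gracilis,Gasterosteus_sylvestris),((Canis_sylvestris,Yersinia_sapiens),Saimiri_brevicauda))),(Drosophila_maculatus,Anopheles_arenarius)),((Peromyscus_domesticus,Cricetus_sapiens),(Microtus_niger,Tremarctos_nanus))).
Branch lengths along that path: 0.618 + 1.900 + 0.986 + 0.068 + 1.070 + 1.859 + 1.787 + 0.726 + 0.836 = 9.850.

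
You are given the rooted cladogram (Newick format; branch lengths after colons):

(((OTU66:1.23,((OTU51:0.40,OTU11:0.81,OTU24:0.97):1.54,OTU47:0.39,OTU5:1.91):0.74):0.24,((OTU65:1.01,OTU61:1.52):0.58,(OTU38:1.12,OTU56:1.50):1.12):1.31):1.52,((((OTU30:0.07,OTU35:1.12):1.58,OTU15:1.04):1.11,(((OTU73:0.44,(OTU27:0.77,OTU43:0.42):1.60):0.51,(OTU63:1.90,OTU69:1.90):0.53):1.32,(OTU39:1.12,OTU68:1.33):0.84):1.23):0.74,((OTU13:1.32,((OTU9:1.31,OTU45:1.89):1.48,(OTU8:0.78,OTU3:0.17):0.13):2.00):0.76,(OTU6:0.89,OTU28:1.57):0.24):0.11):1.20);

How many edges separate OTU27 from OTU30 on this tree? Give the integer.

8

The MRCA of OTU27 and OTU30 is the node subtending (((OTU30,OTU35),OTU15),(((OTU73,(OTU27,OTU43)),(OTU63,OTU69)),(OTU39,OTU68))).
From OTU27 up to that node: 5 branches. From OTU30 up to the same node: 3 branches. Total: 5 + 3 = 8.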